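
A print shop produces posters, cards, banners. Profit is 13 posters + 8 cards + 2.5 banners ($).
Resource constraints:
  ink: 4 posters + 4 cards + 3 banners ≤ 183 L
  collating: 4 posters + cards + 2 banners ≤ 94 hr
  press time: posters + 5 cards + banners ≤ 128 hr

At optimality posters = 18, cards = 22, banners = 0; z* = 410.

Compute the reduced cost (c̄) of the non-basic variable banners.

-4.5

Check each constraint at x*: ink 160/183 (slack 23); collating 94/94 (tight); press time 128/128 (tight).
By complementary slackness, y = 0 for the non-binding constraint.
The binding rows give the dual system: 4·y_collating + 1·y_press time = 13 and 1·y_collating + 5·y_press time = 8.
This yields shadow prices y_collating = 3, y_press time = 1.
Reduced cost of banners: c₃ − yᵀa₃ = 2.5 − (3·2 + 1·1) = 2.5 − 7 = -4.5.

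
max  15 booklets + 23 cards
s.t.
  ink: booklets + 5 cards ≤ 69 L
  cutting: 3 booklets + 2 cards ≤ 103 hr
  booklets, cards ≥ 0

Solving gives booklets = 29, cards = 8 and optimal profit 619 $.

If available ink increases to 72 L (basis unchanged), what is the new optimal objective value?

628

Check each constraint at x*: ink 69/69 (tight); cutting 103/103 (tight).
Dual feasibility on the basic columns requires 1·y_ink + 3·y_cutting = 15, 5·y_ink + 2·y_cutting = 23.
→ y_ink = 3 and y_cutting = 4.
Δz = y_ink·Δb = 3 × (3) = 9, so new z* = 619 + 9 = 628.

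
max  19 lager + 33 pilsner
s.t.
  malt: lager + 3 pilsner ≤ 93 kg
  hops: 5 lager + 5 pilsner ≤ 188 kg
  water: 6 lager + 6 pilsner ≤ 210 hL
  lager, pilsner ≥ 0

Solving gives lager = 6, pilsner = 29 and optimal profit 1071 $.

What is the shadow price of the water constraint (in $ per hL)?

Check each constraint at x*: malt 93/93 (tight); hops 175/188 (slack 13); water 210/210 (tight).
Since hops is not tight, its dual is 0.
From A_Bᵀ y = c: 1·y_malt + 6·y_water = 19; 3·y_malt + 6·y_water = 33.
This yields shadow prices y_malt = 7, y_water = 2.
Shadow price of water = 2.

2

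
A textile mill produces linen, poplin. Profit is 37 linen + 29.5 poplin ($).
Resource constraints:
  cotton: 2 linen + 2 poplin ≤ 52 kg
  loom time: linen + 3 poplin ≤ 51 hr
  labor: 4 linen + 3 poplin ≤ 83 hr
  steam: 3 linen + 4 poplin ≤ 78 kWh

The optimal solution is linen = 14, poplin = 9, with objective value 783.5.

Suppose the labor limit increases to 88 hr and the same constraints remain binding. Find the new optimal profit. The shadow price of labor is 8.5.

Δb = 5, so new z* = 783.5 + (8.5)·(5) = 783.5 + 42.5 = 826.

826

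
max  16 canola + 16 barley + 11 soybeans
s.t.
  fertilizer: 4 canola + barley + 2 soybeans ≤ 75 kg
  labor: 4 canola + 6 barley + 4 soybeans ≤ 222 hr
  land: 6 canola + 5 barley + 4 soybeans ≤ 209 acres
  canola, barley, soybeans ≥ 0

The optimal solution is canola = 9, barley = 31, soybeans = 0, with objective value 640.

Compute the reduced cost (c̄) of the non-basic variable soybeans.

Binding: labor and land. Non-binding: fertilizer (8 unused).
Since fertilizer is not tight, its dual is 0.
From A_Bᵀ y = c: 4·y_labor + 6·y_land = 16; 6·y_labor + 5·y_land = 16.
→ y_labor = 1 and y_land = 2.
Reduced cost of soybeans: c₃ − yᵀa₃ = 11 − (1·4 + 2·4) = 11 − 12 = -1.

-1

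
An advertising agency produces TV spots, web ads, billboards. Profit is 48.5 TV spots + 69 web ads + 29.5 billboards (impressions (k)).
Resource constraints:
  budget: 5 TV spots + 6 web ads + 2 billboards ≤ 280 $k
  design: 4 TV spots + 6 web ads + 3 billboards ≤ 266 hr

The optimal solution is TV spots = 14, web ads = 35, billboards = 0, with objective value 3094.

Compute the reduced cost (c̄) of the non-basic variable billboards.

-2.5

At the optimum: budget uses 280 of 280 (binding); design uses 266 of 266 (binding).
Dual feasibility on the basic columns requires 5·y_budget + 4·y_design = 48.5, 6·y_budget + 6·y_design = 69.
→ y_budget = 2.5 and y_design = 9.
Reduced cost of billboards: c₃ − yᵀa₃ = 29.5 − (2.5·2 + 9·3) = 29.5 − 32 = -2.5.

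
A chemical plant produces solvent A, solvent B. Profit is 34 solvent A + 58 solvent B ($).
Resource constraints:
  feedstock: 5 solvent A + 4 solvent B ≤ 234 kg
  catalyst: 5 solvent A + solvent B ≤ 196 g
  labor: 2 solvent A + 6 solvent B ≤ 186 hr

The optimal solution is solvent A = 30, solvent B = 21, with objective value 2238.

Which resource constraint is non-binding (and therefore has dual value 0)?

feedstock: 234/234 (binding)
catalyst: 171/196 (slack 25)
labor: 186/186 (binding)
By complementary slackness, a constraint with positive slack has shadow price 0 → catalyst.

catalyst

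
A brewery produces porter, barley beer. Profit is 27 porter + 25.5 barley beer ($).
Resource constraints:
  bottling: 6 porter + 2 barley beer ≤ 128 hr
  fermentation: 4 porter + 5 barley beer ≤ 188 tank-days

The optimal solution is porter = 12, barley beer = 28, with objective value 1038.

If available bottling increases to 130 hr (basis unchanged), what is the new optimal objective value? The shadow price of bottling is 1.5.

Δb = 2, so new z* = 1038 + (1.5)·(2) = 1038 + 3 = 1041.

1041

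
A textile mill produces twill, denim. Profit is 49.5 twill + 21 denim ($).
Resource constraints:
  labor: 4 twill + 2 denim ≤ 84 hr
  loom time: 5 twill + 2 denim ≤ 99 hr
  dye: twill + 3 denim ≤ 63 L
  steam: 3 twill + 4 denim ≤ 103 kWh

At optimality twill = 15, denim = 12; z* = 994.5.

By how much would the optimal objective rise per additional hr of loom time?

At the optimum: labor uses 84 of 84 (binding); loom time uses 99 of 99 (binding); dye uses 51 of 63 (slack = 12); steam uses 93 of 103 (slack = 10).
Since dye, steam are not tight, their duals are 0.
From A_Bᵀ y = c: 4·y_labor + 5·y_loom time = 49.5; 2·y_labor + 2·y_loom time = 21.
Solving: y_labor = 3, y_loom time = 7.5.
Shadow price of loom time = 7.5.

7.5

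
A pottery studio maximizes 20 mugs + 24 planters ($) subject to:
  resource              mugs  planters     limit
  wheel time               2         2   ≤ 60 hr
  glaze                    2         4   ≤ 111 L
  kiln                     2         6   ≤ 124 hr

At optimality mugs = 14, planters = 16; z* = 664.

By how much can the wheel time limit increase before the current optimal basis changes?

Binding constraints: wheel time, kiln. The basis is B = [[2,2],[2,6]] with det 8.
Per unit increase in wheel time, x* moves by d = (0.75, -0.25).
The basis stays optimal until glaze becomes binding; allowable increase = 38 hr.

38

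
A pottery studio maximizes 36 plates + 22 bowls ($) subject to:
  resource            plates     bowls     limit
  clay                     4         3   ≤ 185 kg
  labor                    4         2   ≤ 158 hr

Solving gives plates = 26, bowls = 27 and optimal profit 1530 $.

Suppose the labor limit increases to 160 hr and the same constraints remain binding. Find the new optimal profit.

Both clay and labor are binding at x*.
Dual feasibility on the basic columns requires 4·y_clay + 4·y_labor = 36, 3·y_clay + 2·y_labor = 22.
This yields shadow prices y_clay = 4, y_labor = 5.
Δz = y_labor·Δb = 5 × (2) = 10, so new z* = 1530 + 10 = 1540.

1540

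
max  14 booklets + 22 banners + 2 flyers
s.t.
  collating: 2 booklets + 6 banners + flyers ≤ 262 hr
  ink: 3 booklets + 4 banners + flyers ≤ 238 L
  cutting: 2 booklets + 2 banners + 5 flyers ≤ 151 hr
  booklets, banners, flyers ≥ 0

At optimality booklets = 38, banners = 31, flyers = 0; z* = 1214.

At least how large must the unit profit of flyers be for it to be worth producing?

5

Check each constraint at x*: collating 262/262 (tight); ink 238/238 (tight); cutting 138/151 (slack 13).
Slack constraints have shadow price 0 (complementary slackness).
Dual feasibility on the basic columns requires 2·y_collating + 3·y_ink = 14, 6·y_collating + 4·y_ink = 22.
→ y_collating = 1 and y_ink = 4.
flyers enters the basis when its profit ≥ yᵀa₃ = 1·1 + 4·1 = 5.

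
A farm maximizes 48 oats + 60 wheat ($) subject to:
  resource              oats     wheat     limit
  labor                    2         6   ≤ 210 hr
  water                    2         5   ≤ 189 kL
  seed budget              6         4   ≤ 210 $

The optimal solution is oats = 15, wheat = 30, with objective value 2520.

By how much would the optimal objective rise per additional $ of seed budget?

6

Binding: labor and seed budget. Non-binding: water (9 unused).
Slack constraints have shadow price 0 (complementary slackness).
Dual feasibility on the basic columns requires 2·y_labor + 6·y_seed budget = 48, 6·y_labor + 4·y_seed budget = 60.
→ y_labor = 6 and y_seed budget = 6.
Shadow price of seed budget = 6.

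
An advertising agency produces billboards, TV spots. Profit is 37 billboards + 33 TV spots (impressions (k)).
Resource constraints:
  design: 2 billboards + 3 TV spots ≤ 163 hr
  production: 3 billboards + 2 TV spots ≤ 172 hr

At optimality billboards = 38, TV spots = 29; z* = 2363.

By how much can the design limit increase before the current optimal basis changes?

Binding constraints: design, production. The basis is B = [[2,3],[3,2]] with det -5.
Per unit increase in design, x* moves by d = (-0.4, 0.6).
The basis stays optimal until billboards reaches 0; allowable increase = 95 hr.

95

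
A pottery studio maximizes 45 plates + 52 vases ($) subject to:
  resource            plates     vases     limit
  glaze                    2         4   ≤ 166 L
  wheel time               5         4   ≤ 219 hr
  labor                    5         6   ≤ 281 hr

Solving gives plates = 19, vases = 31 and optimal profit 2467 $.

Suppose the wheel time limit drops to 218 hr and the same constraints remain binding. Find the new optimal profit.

2466

Check each constraint at x*: glaze 162/166 (slack 4); wheel time 219/219 (tight); labor 281/281 (tight).
By complementary slackness, y = 0 for the non-binding constraint.
From A_Bᵀ y = c: 5·y_wheel time + 5·y_labor = 45; 4·y_wheel time + 6·y_labor = 52.
→ y_wheel time = 1 and y_labor = 8.
Δz = y_wheel time·Δb = 1 × (-1) = -1, so new z* = 2467 − 1 = 2466.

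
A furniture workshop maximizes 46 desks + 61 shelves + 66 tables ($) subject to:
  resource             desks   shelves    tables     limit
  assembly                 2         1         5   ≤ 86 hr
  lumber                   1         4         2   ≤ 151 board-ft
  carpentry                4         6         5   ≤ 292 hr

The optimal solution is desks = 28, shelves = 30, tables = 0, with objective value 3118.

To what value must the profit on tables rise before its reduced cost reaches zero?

67.5

Check each constraint at x*: assembly 86/86 (tight); lumber 148/151 (slack 3); carpentry 292/292 (tight).
By complementary slackness, y = 0 for the non-binding constraint.
Dual feasibility on the basic columns requires 2·y_assembly + 4·y_carpentry = 46, 1·y_assembly + 6·y_carpentry = 61.
→ y_assembly = 4 and y_carpentry = 9.5.
tables enters the basis when its profit ≥ yᵀa₃ = 4·5 + 9.5·5 = 67.5.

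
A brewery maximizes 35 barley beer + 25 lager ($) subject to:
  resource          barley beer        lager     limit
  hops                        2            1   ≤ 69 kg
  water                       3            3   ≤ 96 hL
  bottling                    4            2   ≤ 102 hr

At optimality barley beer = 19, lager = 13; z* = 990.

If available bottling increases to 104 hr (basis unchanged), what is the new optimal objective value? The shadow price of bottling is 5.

Δb = 2, so new z* = 990 + (5)·(2) = 990 + 10 = 1000.

1000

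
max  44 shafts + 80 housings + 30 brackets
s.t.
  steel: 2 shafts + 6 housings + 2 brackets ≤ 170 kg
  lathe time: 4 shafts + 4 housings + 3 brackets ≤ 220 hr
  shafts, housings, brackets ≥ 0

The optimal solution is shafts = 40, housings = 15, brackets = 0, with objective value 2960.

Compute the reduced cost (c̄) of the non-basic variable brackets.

-7.5

At the optimum: steel uses 170 of 170 (binding); lathe time uses 220 of 220 (binding).
From A_Bᵀ y = c: 2·y_steel + 4·y_lathe time = 44; 6·y_steel + 4·y_lathe time = 80.
→ y_steel = 9 and y_lathe time = 6.5.
Reduced cost of brackets: c₃ − yᵀa₃ = 30 − (9·2 + 6.5·3) = 30 − 37.5 = -7.5.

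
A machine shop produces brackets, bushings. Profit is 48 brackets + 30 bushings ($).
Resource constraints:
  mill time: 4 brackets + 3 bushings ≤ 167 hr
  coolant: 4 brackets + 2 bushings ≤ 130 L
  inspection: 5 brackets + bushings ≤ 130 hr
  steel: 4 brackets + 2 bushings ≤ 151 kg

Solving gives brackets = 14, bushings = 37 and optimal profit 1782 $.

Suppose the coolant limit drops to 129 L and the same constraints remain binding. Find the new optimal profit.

1776

Check each constraint at x*: mill time 167/167 (tight); coolant 130/130 (tight); inspection 107/130 (slack 23); steel 130/151 (slack 21).
By complementary slackness, y = 0 for the non-binding constraints.
From A_Bᵀ y = c: 4·y_mill time + 4·y_coolant = 48; 3·y_mill time + 2·y_coolant = 30.
Solving: y_mill time = 6, y_coolant = 6.
Δz = y_coolant·Δb = 6 × (-1) = -6, so new z* = 1782 − 6 = 1776.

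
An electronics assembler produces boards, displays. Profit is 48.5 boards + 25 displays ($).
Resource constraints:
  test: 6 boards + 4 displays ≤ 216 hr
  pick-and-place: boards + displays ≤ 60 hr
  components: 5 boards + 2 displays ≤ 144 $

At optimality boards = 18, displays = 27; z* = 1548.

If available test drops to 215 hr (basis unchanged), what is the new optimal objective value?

1544.5

Check each constraint at x*: test 216/216 (tight); pick-and-place 45/60 (slack 15); components 144/144 (tight).
Since pick-and-place is not tight, its dual is 0.
Dual feasibility on the basic columns requires 6·y_test + 5·y_components = 48.5, 4·y_test + 2·y_components = 25.
Solving: y_test = 3.5, y_components = 5.5.
Δz = y_test·Δb = 3.5 × (-1) = -3.5, so new z* = 1548 − 3.5 = 1544.5.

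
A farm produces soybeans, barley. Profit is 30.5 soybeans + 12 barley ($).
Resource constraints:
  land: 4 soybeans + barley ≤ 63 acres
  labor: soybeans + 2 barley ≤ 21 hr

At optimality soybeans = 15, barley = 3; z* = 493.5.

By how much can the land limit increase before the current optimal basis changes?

21

Binding constraints: land, labor. The basis is B = [[4,1],[1,2]] with det 7.
Per unit increase in land, x* moves by d = (0.2857, -0.1429).
The basis stays optimal until barley reaches 0; allowable increase = 21 acres.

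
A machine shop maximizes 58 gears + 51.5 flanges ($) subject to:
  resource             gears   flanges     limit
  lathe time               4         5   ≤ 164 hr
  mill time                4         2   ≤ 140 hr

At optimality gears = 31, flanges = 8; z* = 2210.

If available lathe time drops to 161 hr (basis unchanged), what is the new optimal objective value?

At the optimum: lathe time uses 164 of 164 (binding); mill time uses 140 of 140 (binding).
From A_Bᵀ y = c: 4·y_lathe time + 4·y_mill time = 58; 5·y_lathe time + 2·y_mill time = 51.5.
→ y_lathe time = 7.5 and y_mill time = 7.
Δz = y_lathe time·Δb = 7.5 × (-3) = -22.5, so new z* = 2210 − 22.5 = 2187.5.

2187.5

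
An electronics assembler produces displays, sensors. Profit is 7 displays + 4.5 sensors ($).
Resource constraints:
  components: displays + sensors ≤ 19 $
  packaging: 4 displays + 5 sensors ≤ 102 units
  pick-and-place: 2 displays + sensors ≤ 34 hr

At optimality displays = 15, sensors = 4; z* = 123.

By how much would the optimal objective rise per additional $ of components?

2

Binding: components and pick-and-place. Non-binding: packaging (22 unused).
Since packaging is not tight, its dual is 0.
From A_Bᵀ y = c: 1·y_components + 2·y_pick-and-place = 7; 1·y_components + 1·y_pick-and-place = 4.5.
This yields shadow prices y_components = 2, y_pick-and-place = 2.5.
Shadow price of components = 2.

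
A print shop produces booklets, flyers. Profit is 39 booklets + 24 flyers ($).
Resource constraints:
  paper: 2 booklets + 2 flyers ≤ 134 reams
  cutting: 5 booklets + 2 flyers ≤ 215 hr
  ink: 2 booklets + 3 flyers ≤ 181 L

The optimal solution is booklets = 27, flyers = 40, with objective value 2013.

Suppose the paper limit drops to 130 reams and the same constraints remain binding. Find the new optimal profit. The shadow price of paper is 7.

Δb = -4, so new z* = 2013 + (7)·(-4) = 2013 − 28 = 1985.

1985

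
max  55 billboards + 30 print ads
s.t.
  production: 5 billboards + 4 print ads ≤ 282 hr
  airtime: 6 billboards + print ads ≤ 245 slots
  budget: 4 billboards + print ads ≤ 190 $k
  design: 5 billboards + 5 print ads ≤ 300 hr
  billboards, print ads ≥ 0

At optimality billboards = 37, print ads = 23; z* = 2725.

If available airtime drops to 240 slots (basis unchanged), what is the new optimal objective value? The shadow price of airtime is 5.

2700

Δb = -5, so new z* = 2725 + (5)·(-5) = 2725 − 25 = 2700.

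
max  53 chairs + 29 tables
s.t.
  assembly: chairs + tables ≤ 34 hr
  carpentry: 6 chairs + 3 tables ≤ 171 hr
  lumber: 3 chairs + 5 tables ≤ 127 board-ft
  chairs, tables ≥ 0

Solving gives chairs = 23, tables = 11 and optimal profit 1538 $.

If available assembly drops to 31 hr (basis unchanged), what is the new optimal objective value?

1523

At the optimum: assembly uses 34 of 34 (binding); carpentry uses 171 of 171 (binding); lumber uses 124 of 127 (slack = 3).
Slack constraints have shadow price 0 (complementary slackness).
The binding rows give the dual system: 1·y_assembly + 6·y_carpentry = 53 and 1·y_assembly + 3·y_carpentry = 29.
→ y_assembly = 5 and y_carpentry = 8.
Δz = y_assembly·Δb = 5 × (-3) = -15, so new z* = 1538 − 15 = 1523.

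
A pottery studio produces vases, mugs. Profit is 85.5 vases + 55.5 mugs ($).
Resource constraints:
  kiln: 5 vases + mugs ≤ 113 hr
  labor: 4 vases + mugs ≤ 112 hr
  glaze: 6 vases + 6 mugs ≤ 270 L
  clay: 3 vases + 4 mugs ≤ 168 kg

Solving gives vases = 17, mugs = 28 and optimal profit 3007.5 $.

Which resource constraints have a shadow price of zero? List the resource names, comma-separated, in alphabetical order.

kiln: 113/113 (binding)
labor: 96/112 (slack 16)
glaze: 270/270 (binding)
clay: 163/168 (slack 5)
By complementary slackness, a constraint with positive slack has shadow price 0 → clay, labor.

clay, labor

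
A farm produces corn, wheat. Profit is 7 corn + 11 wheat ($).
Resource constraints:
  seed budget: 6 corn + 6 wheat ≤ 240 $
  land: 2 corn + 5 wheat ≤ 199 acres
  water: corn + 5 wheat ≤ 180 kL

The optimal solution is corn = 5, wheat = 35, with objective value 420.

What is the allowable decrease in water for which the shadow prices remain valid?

Binding constraints: seed budget, water. The basis is B = [[6,6],[1,5]] with det 24.
Per unit decrease in water, x* moves by d = (0.25, -0.25).
The basis stays optimal until wheat reaches 0; allowable decrease = 140 kL.

140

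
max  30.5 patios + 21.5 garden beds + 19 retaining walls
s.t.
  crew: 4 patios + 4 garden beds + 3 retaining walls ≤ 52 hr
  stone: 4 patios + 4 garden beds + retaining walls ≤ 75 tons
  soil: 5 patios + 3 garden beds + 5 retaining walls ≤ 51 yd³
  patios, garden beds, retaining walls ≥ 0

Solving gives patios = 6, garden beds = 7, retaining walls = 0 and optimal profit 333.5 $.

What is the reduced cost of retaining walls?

Check each constraint at x*: crew 52/52 (tight); stone 52/75 (slack 23); soil 51/51 (tight).
Slack constraints have shadow price 0 (complementary slackness).
Dual feasibility on the basic columns requires 4·y_crew + 5·y_soil = 30.5, 4·y_crew + 3·y_soil = 21.5.
This yields shadow prices y_crew = 2, y_soil = 4.5.
Reduced cost of retaining walls: c₃ − yᵀa₃ = 19 − (2·3 + 4.5·5) = 19 − 28.5 = -9.5.

-9.5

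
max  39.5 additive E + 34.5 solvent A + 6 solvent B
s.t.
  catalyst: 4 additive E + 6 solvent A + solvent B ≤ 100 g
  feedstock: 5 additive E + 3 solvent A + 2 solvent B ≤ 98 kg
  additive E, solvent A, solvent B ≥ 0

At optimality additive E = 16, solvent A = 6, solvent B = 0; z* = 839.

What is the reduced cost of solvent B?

-8

Check each constraint at x*: catalyst 100/100 (tight); feedstock 98/98 (tight).
The binding rows give the dual system: 4·y_catalyst + 5·y_feedstock = 39.5 and 6·y_catalyst + 3·y_feedstock = 34.5.
→ y_catalyst = 3 and y_feedstock = 5.5.
Reduced cost of solvent B: c₃ − yᵀa₃ = 6 − (3·1 + 5.5·2) = 6 − 14 = -8.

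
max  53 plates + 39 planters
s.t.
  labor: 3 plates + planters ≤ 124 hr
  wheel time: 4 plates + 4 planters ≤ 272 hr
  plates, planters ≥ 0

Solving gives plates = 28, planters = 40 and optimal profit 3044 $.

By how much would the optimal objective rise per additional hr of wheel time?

8

Check each constraint at x*: labor 124/124 (tight); wheel time 272/272 (tight).
Dual feasibility on the basic columns requires 3·y_labor + 4·y_wheel time = 53, 1·y_labor + 4·y_wheel time = 39.
Solving: y_labor = 7, y_wheel time = 8.
Shadow price of wheel time = 8.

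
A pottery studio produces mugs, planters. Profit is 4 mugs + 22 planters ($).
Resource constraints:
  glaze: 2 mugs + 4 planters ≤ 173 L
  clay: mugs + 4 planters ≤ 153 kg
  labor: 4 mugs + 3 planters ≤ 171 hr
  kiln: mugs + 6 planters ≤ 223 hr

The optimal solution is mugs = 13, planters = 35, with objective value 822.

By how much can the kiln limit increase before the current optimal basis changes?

Binding constraints: clay, kiln. The basis is B = [[1,4],[1,6]] with det 2.
Per unit increase in kiln, x* moves by d = (-2, 0.5).
The basis stays optimal until mugs reaches 0; allowable increase = 6.5 hr.

6.5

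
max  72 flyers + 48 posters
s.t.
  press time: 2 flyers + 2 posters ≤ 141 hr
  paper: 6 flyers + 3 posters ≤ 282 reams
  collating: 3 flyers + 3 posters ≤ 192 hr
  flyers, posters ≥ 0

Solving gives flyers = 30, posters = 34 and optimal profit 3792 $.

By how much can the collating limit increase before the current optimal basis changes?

19.5

Binding constraints: paper, collating. The basis is B = [[6,3],[3,3]] with det 9.
Per unit increase in collating, x* moves by d = (-0.3333, 0.6667).
The basis stays optimal until press time becomes binding; allowable increase = 19.5 hr.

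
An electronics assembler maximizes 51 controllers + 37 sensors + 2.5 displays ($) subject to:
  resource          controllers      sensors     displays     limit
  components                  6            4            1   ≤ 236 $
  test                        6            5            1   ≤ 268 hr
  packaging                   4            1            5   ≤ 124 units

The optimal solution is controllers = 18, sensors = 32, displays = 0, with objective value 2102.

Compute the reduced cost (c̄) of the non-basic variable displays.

-6

Check each constraint at x*: components 236/236 (tight); test 268/268 (tight); packaging 104/124 (slack 20).
Slack constraints have shadow price 0 (complementary slackness).
The binding rows give the dual system: 6·y_components + 6·y_test = 51 and 4·y_components + 5·y_test = 37.
→ y_components = 5.5 and y_test = 3.
Reduced cost of displays: c₃ − yᵀa₃ = 2.5 − (5.5·1 + 3·1) = 2.5 − 8.5 = -6.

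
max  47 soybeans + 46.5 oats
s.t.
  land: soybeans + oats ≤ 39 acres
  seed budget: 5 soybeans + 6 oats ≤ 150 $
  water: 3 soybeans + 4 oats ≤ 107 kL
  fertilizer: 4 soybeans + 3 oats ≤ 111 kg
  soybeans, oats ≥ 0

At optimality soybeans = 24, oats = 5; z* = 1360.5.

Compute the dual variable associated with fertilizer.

5.5

At the optimum: land uses 29 of 39 (slack = 10); seed budget uses 150 of 150 (binding); water uses 92 of 107 (slack = 15); fertilizer uses 111 of 111 (binding).
By complementary slackness, y = 0 for the non-binding constraints.
The binding rows give the dual system: 5·y_seed budget + 4·y_fertilizer = 47 and 6·y_seed budget + 3·y_fertilizer = 46.5.
→ y_seed budget = 5 and y_fertilizer = 5.5.
Shadow price of fertilizer = 5.5.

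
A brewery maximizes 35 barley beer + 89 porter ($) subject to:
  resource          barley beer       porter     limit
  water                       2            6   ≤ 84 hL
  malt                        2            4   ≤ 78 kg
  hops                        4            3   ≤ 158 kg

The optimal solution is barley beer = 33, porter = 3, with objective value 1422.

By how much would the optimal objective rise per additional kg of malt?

At the optimum: water uses 84 of 84 (binding); malt uses 78 of 78 (binding); hops uses 141 of 158 (slack = 17).
By complementary slackness, y = 0 for the non-binding constraint.
From A_Bᵀ y = c: 2·y_water + 2·y_malt = 35; 6·y_water + 4·y_malt = 89.
This yields shadow prices y_water = 9.5, y_malt = 8.
Shadow price of malt = 8.

8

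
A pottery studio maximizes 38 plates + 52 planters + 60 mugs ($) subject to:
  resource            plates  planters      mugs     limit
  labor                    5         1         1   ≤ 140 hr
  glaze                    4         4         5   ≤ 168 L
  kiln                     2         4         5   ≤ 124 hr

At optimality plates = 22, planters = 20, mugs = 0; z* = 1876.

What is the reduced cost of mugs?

Binding: glaze and kiln. Non-binding: labor (10 unused).
Since labor is not tight, its dual is 0.
The binding rows give the dual system: 4·y_glaze + 2·y_kiln = 38 and 4·y_glaze + 4·y_kiln = 52.
→ y_glaze = 6 and y_kiln = 7.
Reduced cost of mugs: c₃ − yᵀa₃ = 60 − (6·5 + 7·5) = 60 − 65 = -5.

-5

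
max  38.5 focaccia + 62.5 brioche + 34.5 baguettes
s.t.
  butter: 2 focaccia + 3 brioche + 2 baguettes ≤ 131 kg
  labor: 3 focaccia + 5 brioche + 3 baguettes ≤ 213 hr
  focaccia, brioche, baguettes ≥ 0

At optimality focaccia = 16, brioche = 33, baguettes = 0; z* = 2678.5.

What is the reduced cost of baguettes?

-4

Both butter and labor are binding at x*.
The binding rows give the dual system: 2·y_butter + 3·y_labor = 38.5 and 3·y_butter + 5·y_labor = 62.5.
→ y_butter = 5 and y_labor = 9.5.
Reduced cost of baguettes: c₃ − yᵀa₃ = 34.5 − (5·2 + 9.5·3) = 34.5 − 38.5 = -4.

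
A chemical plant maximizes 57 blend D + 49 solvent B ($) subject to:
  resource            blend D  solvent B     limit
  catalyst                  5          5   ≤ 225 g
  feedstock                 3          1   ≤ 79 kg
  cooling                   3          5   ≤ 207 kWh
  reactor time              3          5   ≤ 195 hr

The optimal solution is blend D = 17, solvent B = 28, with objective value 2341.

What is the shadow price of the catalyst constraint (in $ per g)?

Check each constraint at x*: catalyst 225/225 (tight); feedstock 79/79 (tight); cooling 191/207 (slack 16); reactor time 191/195 (slack 4).
By complementary slackness, y = 0 for the non-binding constraints.
From A_Bᵀ y = c: 5·y_catalyst + 3·y_feedstock = 57; 5·y_catalyst + 1·y_feedstock = 49.
This yields shadow prices y_catalyst = 9, y_feedstock = 4.
Shadow price of catalyst = 9.

9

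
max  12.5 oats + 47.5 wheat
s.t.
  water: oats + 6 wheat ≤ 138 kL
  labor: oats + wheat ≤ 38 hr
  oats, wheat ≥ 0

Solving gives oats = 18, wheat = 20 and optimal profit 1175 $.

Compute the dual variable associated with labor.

Both water and labor are binding at x*.
From A_Bᵀ y = c: 1·y_water + 1·y_labor = 12.5; 6·y_water + 1·y_labor = 47.5.
→ y_water = 7 and y_labor = 5.5.
Shadow price of labor = 5.5.

5.5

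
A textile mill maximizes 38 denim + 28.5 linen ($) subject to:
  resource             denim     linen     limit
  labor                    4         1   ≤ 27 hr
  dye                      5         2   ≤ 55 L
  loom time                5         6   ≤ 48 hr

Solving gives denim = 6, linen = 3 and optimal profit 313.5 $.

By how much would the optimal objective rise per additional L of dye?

Check each constraint at x*: labor 27/27 (tight); dye 36/55 (slack 19); loom time 48/48 (tight).
Slack constraints have shadow price 0 (complementary slackness).
Dual feasibility on the basic columns requires 4·y_labor + 5·y_loom time = 38, 1·y_labor + 6·y_loom time = 28.5.
This yields shadow prices y_labor = 4.5, y_loom time = 4.
Shadow price of dye = 0.

0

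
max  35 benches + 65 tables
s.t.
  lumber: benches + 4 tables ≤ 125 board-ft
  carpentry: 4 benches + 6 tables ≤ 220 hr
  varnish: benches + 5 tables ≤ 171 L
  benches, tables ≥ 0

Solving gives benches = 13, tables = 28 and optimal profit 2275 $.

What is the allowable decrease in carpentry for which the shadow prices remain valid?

32.5

Binding constraints: lumber, carpentry. The basis is B = [[1,4],[4,6]] with det -10.
Per unit decrease in carpentry, x* moves by d = (-0.4, 0.1).
The basis stays optimal until benches reaches 0; allowable decrease = 32.5 hr.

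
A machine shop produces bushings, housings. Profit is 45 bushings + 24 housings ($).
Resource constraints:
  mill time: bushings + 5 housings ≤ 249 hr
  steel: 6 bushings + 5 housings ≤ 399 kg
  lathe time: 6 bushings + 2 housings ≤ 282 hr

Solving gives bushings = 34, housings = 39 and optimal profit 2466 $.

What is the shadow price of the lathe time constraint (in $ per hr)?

At the optimum: mill time uses 229 of 249 (slack = 20); steel uses 399 of 399 (binding); lathe time uses 282 of 282 (binding).
By complementary slackness, y = 0 for the non-binding constraint.
From A_Bᵀ y = c: 6·y_steel + 6·y_lathe time = 45; 5·y_steel + 2·y_lathe time = 24.
→ y_steel = 3 and y_lathe time = 4.5.
Shadow price of lathe time = 4.5.

4.5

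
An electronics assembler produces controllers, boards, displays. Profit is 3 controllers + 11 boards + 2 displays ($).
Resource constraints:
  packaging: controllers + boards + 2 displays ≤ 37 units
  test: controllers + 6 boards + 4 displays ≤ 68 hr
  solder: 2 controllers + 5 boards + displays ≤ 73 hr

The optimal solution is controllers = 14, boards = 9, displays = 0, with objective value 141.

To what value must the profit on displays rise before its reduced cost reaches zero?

Check each constraint at x*: packaging 23/37 (slack 14); test 68/68 (tight); solder 73/73 (tight).
Slack constraints have shadow price 0 (complementary slackness).
The binding rows give the dual system: 1·y_test + 2·y_solder = 3 and 6·y_test + 5·y_solder = 11.
Solving: y_test = 1, y_solder = 1.
displays enters the basis when its profit ≥ yᵀa₃ = 1·4 + 1·1 = 5.

5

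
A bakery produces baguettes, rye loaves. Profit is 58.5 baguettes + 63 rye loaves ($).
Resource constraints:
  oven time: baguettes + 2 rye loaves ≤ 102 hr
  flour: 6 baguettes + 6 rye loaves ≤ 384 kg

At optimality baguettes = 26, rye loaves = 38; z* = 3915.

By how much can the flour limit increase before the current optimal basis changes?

228

Binding constraints: oven time, flour. The basis is B = [[1,2],[6,6]] with det -6.
Per unit increase in flour, x* moves by d = (0.3333, -0.1667).
The basis stays optimal until rye loaves reaches 0; allowable increase = 228 kg.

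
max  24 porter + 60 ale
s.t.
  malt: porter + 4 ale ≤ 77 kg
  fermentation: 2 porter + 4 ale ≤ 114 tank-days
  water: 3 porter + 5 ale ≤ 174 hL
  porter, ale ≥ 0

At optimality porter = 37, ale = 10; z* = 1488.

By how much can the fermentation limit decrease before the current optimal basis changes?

Binding constraints: malt, fermentation. The basis is B = [[1,4],[2,4]] with det -4.
Per unit decrease in fermentation, x* moves by d = (-1, 0.25).
The basis stays optimal until porter reaches 0; allowable decrease = 37 tank-days.

37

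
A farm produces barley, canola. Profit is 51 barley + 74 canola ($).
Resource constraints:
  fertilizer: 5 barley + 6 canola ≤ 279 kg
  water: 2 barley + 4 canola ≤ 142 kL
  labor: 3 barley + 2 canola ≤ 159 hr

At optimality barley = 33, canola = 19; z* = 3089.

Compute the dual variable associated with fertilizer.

7

Check each constraint at x*: fertilizer 279/279 (tight); water 142/142 (tight); labor 137/159 (slack 22).
Slack constraints have shadow price 0 (complementary slackness).
From A_Bᵀ y = c: 5·y_fertilizer + 2·y_water = 51; 6·y_fertilizer + 4·y_water = 74.
This yields shadow prices y_fertilizer = 7, y_water = 8.
Shadow price of fertilizer = 7.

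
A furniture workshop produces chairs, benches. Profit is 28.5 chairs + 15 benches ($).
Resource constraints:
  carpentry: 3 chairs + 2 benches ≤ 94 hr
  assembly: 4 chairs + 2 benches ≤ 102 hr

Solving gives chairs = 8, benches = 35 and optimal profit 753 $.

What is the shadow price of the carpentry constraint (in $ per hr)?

Both carpentry and assembly are binding at x*.
The binding rows give the dual system: 3·y_carpentry + 4·y_assembly = 28.5 and 2·y_carpentry + 2·y_assembly = 15.
This yields shadow prices y_carpentry = 1.5, y_assembly = 6.
Shadow price of carpentry = 1.5.

1.5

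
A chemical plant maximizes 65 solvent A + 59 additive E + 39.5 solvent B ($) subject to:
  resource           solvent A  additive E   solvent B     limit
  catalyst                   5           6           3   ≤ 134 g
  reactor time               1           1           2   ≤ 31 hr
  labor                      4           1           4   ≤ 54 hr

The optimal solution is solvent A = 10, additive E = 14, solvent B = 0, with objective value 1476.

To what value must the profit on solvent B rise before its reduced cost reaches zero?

47

Binding: catalyst and labor. Non-binding: reactor time (7 unused).
Since reactor time is not tight, its dual is 0.
From A_Bᵀ y = c: 5·y_catalyst + 4·y_labor = 65; 6·y_catalyst + 1·y_labor = 59.
This yields shadow prices y_catalyst = 9, y_labor = 5.
solvent B enters the basis when its profit ≥ yᵀa₃ = 9·3 + 5·4 = 47.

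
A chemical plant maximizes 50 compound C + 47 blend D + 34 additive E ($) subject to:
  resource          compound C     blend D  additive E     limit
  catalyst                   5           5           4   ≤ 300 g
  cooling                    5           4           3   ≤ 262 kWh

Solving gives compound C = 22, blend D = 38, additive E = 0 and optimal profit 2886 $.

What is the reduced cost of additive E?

-3

At the optimum: catalyst uses 300 of 300 (binding); cooling uses 262 of 262 (binding).
From A_Bᵀ y = c: 5·y_catalyst + 5·y_cooling = 50; 5·y_catalyst + 4·y_cooling = 47.
This yields shadow prices y_catalyst = 7, y_cooling = 3.
Reduced cost of additive E: c₃ − yᵀa₃ = 34 − (7·4 + 3·3) = 34 − 37 = -3.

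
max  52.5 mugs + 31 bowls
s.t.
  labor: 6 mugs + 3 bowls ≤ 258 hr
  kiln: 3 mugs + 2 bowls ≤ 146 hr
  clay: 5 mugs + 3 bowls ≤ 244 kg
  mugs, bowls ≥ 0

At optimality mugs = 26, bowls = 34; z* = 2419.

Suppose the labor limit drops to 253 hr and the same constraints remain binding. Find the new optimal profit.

Check each constraint at x*: labor 258/258 (tight); kiln 146/146 (tight); clay 232/244 (slack 12).
Since clay is not tight, its dual is 0.
From A_Bᵀ y = c: 6·y_labor + 3·y_kiln = 52.5; 3·y_labor + 2·y_kiln = 31.
This yields shadow prices y_labor = 4, y_kiln = 9.5.
Δz = y_labor·Δb = 4 × (-5) = -20, so new z* = 2419 − 20 = 2399.

2399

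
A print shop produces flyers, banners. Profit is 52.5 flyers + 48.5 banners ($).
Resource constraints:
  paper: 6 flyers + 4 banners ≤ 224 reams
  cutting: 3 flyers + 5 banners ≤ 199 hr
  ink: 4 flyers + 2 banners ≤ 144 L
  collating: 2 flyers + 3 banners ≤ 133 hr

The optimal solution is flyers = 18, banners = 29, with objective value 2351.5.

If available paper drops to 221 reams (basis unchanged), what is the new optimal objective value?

Binding: paper and cutting. Non-binding: ink (14 unused), collating (10 unused).
Since ink, collating are not tight, their duals are 0.
Dual feasibility on the basic columns requires 6·y_paper + 3·y_cutting = 52.5, 4·y_paper + 5·y_cutting = 48.5.
→ y_paper = 6.5 and y_cutting = 4.5.
Δz = y_paper·Δb = 6.5 × (-3) = -19.5, so new z* = 2351.5 − 19.5 = 2332.

2332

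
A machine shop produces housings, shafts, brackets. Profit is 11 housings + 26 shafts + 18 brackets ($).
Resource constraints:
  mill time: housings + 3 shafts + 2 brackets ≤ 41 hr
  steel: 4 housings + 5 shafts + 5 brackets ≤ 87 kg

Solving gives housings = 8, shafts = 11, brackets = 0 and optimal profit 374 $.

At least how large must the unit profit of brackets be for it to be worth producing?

At the optimum: mill time uses 41 of 41 (binding); steel uses 87 of 87 (binding).
From A_Bᵀ y = c: 1·y_mill time + 4·y_steel = 11; 3·y_mill time + 5·y_steel = 26.
→ y_mill time = 7 and y_steel = 1.
brackets enters the basis when its profit ≥ yᵀa₃ = 7·2 + 1·5 = 19.

19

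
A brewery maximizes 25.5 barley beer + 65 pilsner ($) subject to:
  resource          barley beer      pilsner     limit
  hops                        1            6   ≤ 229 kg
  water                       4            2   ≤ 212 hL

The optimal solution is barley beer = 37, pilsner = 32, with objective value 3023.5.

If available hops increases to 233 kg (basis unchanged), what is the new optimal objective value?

3061.5

Both hops and water are binding at x*.
The binding rows give the dual system: 1·y_hops + 4·y_water = 25.5 and 6·y_hops + 2·y_water = 65.
This yields shadow prices y_hops = 9.5, y_water = 4.
Δz = y_hops·Δb = 9.5 × (4) = 38, so new z* = 3023.5 + 38 = 3061.5.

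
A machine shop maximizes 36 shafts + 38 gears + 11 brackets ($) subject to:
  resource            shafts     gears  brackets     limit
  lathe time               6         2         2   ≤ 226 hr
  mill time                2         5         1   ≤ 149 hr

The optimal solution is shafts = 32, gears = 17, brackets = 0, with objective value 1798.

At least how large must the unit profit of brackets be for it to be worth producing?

14

Check each constraint at x*: lathe time 226/226 (tight); mill time 149/149 (tight).
From A_Bᵀ y = c: 6·y_lathe time + 2·y_mill time = 36; 2·y_lathe time + 5·y_mill time = 38.
This yields shadow prices y_lathe time = 4, y_mill time = 6.
brackets enters the basis when its profit ≥ yᵀa₃ = 4·2 + 6·1 = 14.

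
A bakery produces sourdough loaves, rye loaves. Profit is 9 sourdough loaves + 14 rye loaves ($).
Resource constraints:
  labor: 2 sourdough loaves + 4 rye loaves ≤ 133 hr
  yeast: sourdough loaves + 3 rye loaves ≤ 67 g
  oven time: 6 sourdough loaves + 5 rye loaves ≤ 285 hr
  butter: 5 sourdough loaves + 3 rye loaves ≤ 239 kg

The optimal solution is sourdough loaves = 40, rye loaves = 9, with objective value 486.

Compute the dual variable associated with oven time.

Check each constraint at x*: labor 116/133 (slack 17); yeast 67/67 (tight); oven time 285/285 (tight); butter 227/239 (slack 12).
By complementary slackness, y = 0 for the non-binding constraints.
From A_Bᵀ y = c: 1·y_yeast + 6·y_oven time = 9; 3·y_yeast + 5·y_oven time = 14.
Solving: y_yeast = 3, y_oven time = 1.
Shadow price of oven time = 1.

1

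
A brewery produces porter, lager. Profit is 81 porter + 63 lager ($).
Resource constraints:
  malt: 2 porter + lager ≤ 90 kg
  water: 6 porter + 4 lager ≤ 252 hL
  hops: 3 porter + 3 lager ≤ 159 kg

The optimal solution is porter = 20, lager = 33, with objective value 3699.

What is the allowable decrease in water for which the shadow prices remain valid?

Binding constraints: water, hops. The basis is B = [[6,4],[3,3]] with det 6.
Per unit decrease in water, x* moves by d = (-0.5, 0.5).
The basis stays optimal until porter reaches 0; allowable decrease = 40 hL.

40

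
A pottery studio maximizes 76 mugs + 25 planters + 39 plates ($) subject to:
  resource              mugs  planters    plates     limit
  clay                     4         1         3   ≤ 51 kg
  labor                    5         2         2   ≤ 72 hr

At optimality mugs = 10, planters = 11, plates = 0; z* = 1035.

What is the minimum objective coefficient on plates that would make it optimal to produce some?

Check each constraint at x*: clay 51/51 (tight); labor 72/72 (tight).
The binding rows give the dual system: 4·y_clay + 5·y_labor = 76 and 1·y_clay + 2·y_labor = 25.
Solving: y_clay = 9, y_labor = 8.
plates enters the basis when its profit ≥ yᵀa₃ = 9·3 + 8·2 = 43.

43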